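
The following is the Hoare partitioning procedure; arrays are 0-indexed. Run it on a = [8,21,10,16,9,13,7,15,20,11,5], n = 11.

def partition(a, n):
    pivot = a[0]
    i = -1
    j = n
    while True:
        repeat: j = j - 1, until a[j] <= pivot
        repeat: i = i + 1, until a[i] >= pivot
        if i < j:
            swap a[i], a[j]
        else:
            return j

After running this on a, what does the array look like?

[5,7,10,16,9,13,21,15,20,11,8]

pivot = a[0] = 8; i = -1, j = 11
j→10 (a[10]=5≤8), i→0 (a[0]=8≥8); i<j, swap → [5,21,10,16,9,13,7,15,20,11,8]
j→6 (a[6]=7≤8), i→1 (a[1]=21≥8); i<j, swap → [5,7,10,16,9,13,21,15,20,11,8]
j→1, i→2; i≥j, return j=1. a = [5,7,10,16,9,13,21,15,20,11,8]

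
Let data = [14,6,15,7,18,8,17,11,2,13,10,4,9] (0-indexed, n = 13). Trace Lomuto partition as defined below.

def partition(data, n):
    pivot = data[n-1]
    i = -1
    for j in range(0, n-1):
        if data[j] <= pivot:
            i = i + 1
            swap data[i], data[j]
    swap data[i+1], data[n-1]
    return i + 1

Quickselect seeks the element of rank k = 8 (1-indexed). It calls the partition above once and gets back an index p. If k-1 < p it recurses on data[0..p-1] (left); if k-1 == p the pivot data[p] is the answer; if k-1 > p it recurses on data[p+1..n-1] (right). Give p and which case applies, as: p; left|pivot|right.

pivot=9, i=-1
j=0: 14>9, skip
j=1: 6≤9, i=0, swap(0,1) ⇒ [6,14,15,7,18,8,17,11,2,13,10,4,9]
j=2: 15>9, skip
j=3: 7≤9, i=1, swap(1,3) ⇒ [6,7,15,14,18,8,17,11,2,13,10,4,9]
j=4: 18>9, skip
j=5: 8≤9, i=2, swap(2,5) ⇒ [6,7,8,14,18,15,17,11,2,13,10,4,9]
j=6: 17>9, skip
j=7: 11>9, skip
j=8: 2≤9, i=3, swap(3,8) ⇒ [6,7,8,2,18,15,17,11,14,13,10,4,9]
j=9: 13>9, skip
j=10: 10>9, skip
j=11: 4≤9, i=4, swap(4,11) ⇒ [6,7,8,2,4,15,17,11,14,13,10,18,9]
swap(5,12) ⇒ [6,7,8,2,4,9,17,11,14,13,10,18,15]; return 5
p = 5; k-1 = 7 > 5 ⇒ right

5; right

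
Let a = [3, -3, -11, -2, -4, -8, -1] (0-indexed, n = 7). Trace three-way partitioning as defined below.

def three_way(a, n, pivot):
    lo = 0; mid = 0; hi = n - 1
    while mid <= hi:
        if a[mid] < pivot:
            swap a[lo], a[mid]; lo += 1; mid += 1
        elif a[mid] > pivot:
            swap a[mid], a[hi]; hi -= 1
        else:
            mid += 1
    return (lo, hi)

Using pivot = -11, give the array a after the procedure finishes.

[-11, -3, -2, -4, -8, -1, 3]

pivot = -11; lo=0, mid=0, hi=6
a[mid]=3>-11: swap a[0],a[6]; hi=5 → [-1, -3, -11, -2, -4, -8, 3]
a[mid]=-1>-11: swap a[0],a[5]; hi=4 → [-8, -3, -11, -2, -4, -1, 3]
a[mid]=-8>-11: swap a[0],a[4]; hi=3 → [-4, -3, -11, -2, -8, -1, 3]
a[mid]=-4>-11: swap a[0],a[3]; hi=2 → [-2, -3, -11, -4, -8, -1, 3]
a[mid]=-2>-11: swap a[0],a[2]; hi=1 → [-11, -3, -2, -4, -8, -1, 3]
a[mid]=-11=-11: mid=1
a[mid]=-3>-11: swap a[1],a[1]; hi=0 → [-11, -3, -2, -4, -8, -1, 3]
end: lo=0, hi=0; a = [-11, -3, -2, -4, -8, -1, 3]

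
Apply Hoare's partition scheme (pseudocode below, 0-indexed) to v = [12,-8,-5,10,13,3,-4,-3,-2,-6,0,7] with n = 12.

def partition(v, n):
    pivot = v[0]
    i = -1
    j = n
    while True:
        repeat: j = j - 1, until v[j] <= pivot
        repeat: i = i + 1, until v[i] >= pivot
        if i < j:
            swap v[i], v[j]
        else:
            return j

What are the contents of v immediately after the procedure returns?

pivot=12
j stops at 11 (7), i stops at 0 (12); swap ⇒ [7,-8,-5,10,13,3,-4,-3,-2,-6,0,12]
j stops at 10 (0), i stops at 4 (13); swap ⇒ [7,-8,-5,10,0,3,-4,-3,-2,-6,13,12]
j stops at 9, i stops at 10; i≥j ⇒ return 9. v=[7,-8,-5,10,0,3,-4,-3,-2,-6,13,12]

[7,-8,-5,10,0,3,-4,-3,-2,-6,13,12]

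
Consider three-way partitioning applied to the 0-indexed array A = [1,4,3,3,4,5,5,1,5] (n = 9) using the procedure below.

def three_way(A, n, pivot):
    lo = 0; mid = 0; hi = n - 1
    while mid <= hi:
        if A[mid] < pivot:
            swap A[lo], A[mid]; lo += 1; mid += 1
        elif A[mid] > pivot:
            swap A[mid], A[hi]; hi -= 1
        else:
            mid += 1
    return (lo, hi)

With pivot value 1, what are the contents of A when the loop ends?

pivot = 1; lo=0, mid=0, hi=8
A[mid]=1=1: mid=1
A[mid]=4>1: swap A[1],A[8]; hi=7 → [1,5,3,3,4,5,5,1,4]
A[mid]=5>1: swap A[1],A[7]; hi=6 → [1,1,3,3,4,5,5,5,4]
A[mid]=1=1: mid=2
A[mid]=3>1: swap A[2],A[6]; hi=5 → [1,1,5,3,4,5,3,5,4]
A[mid]=5>1: swap A[2],A[5]; hi=4 → [1,1,5,3,4,5,3,5,4]
A[mid]=5>1: swap A[2],A[4]; hi=3 → [1,1,4,3,5,5,3,5,4]
A[mid]=4>1: swap A[2],A[3]; hi=2 → [1,1,3,4,5,5,3,5,4]
A[mid]=3>1: swap A[2],A[2]; hi=1 → [1,1,3,4,5,5,3,5,4]
end: lo=0, hi=1; A = [1,1,3,4,5,5,3,5,4]

[1,1,3,4,5,5,3,5,4]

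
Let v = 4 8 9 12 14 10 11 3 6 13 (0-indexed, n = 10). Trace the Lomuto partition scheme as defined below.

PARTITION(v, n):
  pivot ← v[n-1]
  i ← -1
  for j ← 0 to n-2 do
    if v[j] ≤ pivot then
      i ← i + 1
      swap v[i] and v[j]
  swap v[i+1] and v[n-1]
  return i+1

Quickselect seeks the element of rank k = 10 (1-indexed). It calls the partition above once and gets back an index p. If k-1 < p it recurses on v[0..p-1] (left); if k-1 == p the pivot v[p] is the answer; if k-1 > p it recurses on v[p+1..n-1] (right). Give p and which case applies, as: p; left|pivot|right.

8; right

pivot = v[9] = 13; i = -1
j=0: v[0]=4 ≤ 13 → i=0, swap v[0],v[0] (no change) → 4 8 9 12 14 10 11 3 6 13
j=1: v[1]=8 ≤ 13 → i=1, swap v[1],v[1] (no change) → 4 8 9 12 14 10 11 3 6 13
j=2: v[2]=9 ≤ 13 → i=2, swap v[2],v[2] (no change) → 4 8 9 12 14 10 11 3 6 13
j=3: v[3]=12 ≤ 13 → i=3, swap v[3],v[3] (no change) → 4 8 9 12 14 10 11 3 6 13
j=4: v[4]=14 > 13 → no swap
j=5: v[5]=10 ≤ 13 → i=4, swap v[4],v[5] → 4 8 9 12 10 14 11 3 6 13
j=6: v[6]=11 ≤ 13 → i=5, swap v[5],v[6] → 4 8 9 12 10 11 14 3 6 13
j=7: v[7]=3 ≤ 13 → i=6, swap v[6],v[7] → 4 8 9 12 10 11 3 14 6 13
j=8: v[8]=6 ≤ 13 → i=7, swap v[7],v[8] → 4 8 9 12 10 11 3 6 14 13
final swap v[8],v[9] → 4 8 9 12 10 11 3 6 13 14; return 8
p = 8; k-1 = 9 > 8 ⇒ right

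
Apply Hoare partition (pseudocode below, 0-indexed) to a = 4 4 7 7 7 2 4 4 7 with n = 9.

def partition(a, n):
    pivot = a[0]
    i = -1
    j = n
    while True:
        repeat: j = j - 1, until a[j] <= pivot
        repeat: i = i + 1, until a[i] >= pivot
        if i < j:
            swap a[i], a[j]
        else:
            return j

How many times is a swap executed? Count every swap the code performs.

pivot = a[0] = 4; i = -1, j = 9
j→7 (a[7]=4≤4), i→0 (a[0]=4≥4); i<j, swap → 4 4 7 7 7 2 4 4 7
j→6 (a[6]=4≤4), i→1 (a[1]=4≥4); i<j, swap → 4 4 7 7 7 2 4 4 7
j→5 (a[5]=2≤4), i→2 (a[2]=7≥4); i<j, swap → 4 4 2 7 7 7 4 4 7
j→2, i→3; i≥j, return j=2. a = 4 4 2 7 7 7 4 4 7

3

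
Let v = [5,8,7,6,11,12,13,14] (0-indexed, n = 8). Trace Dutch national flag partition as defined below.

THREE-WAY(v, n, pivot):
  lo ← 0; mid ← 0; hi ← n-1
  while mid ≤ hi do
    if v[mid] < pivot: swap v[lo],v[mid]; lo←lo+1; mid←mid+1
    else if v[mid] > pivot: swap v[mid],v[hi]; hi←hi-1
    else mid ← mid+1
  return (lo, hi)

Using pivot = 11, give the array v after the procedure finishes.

pivot = 11; lo=0, mid=0, hi=7
v[mid]=5<11: swap v[0],v[0]; lo=1,mid=1 → [5,8,7,6,11,12,13,14]
v[mid]=8<11: swap v[1],v[1]; lo=2,mid=2 → [5,8,7,6,11,12,13,14]
v[mid]=7<11: swap v[2],v[2]; lo=3,mid=3 → [5,8,7,6,11,12,13,14]
v[mid]=6<11: swap v[3],v[3]; lo=4,mid=4 → [5,8,7,6,11,12,13,14]
v[mid]=11=11: mid=5
v[mid]=12>11: swap v[5],v[7]; hi=6 → [5,8,7,6,11,14,13,12]
v[mid]=14>11: swap v[5],v[6]; hi=5 → [5,8,7,6,11,13,14,12]
v[mid]=13>11: swap v[5],v[5]; hi=4 → [5,8,7,6,11,13,14,12]
end: lo=4, hi=4; v = [5,8,7,6,11,13,14,12]

[5,8,7,6,11,13,14,12]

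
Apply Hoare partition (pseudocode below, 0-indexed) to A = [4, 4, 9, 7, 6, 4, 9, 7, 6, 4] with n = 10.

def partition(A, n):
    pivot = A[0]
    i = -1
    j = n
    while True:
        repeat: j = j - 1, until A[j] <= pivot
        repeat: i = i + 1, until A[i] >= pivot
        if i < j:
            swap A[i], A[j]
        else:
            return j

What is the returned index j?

pivot = A[0] = 4; i = -1, j = 10
j→9 (A[9]=4≤4), i→0 (A[0]=4≥4); i<j, swap → [4, 4, 9, 7, 6, 4, 9, 7, 6, 4]
j→5 (A[5]=4≤4), i→1 (A[1]=4≥4); i<j, swap → [4, 4, 9, 7, 6, 4, 9, 7, 6, 4]
j→1, i→2; i≥j, return j=1. A = [4, 4, 9, 7, 6, 4, 9, 7, 6, 4]

1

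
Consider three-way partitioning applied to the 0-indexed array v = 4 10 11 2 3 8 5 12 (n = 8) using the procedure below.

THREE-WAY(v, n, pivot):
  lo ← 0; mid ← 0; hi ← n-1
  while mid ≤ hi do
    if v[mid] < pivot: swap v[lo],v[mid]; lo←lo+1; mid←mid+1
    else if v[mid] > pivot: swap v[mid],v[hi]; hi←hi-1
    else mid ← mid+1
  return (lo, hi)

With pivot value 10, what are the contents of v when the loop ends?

lo=0 mid=0 hi=7
4<10: swap(0,0), lo=1 mid=1 ⇒ 4 10 11 2 3 8 5 12
10=10: mid=2
11>10: swap(2,7), hi=6 ⇒ 4 10 12 2 3 8 5 11
12>10: swap(2,6), hi=5 ⇒ 4 10 5 2 3 8 12 11
5<10: swap(1,2), lo=2 mid=3 ⇒ 4 5 10 2 3 8 12 11
2<10: swap(2,3), lo=3 mid=4 ⇒ 4 5 2 10 3 8 12 11
3<10: swap(3,4), lo=4 mid=5 ⇒ 4 5 2 3 10 8 12 11
8<10: swap(4,5), lo=5 mid=6 ⇒ 4 5 2 3 8 10 12 11
done. lo=5 hi=5; v=4 5 2 3 8 10 12 11

4 5 2 3 8 10 12 11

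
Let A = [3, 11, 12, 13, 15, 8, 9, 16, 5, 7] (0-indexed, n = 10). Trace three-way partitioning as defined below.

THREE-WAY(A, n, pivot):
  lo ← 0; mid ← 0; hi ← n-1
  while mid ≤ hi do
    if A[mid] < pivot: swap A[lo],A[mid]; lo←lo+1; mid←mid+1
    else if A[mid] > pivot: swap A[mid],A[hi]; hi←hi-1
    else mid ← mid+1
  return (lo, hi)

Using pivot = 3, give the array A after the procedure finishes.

[3, 12, 13, 15, 8, 9, 16, 5, 7, 11]

lo=0 mid=0 hi=9
3=3: mid=1
11>3: swap(1,9), hi=8 ⇒ [3, 7, 12, 13, 15, 8, 9, 16, 5, 11]
7>3: swap(1,8), hi=7 ⇒ [3, 5, 12, 13, 15, 8, 9, 16, 7, 11]
5>3: swap(1,7), hi=6 ⇒ [3, 16, 12, 13, 15, 8, 9, 5, 7, 11]
16>3: swap(1,6), hi=5 ⇒ [3, 9, 12, 13, 15, 8, 16, 5, 7, 11]
9>3: swap(1,5), hi=4 ⇒ [3, 8, 12, 13, 15, 9, 16, 5, 7, 11]
8>3: swap(1,4), hi=3 ⇒ [3, 15, 12, 13, 8, 9, 16, 5, 7, 11]
15>3: swap(1,3), hi=2 ⇒ [3, 13, 12, 15, 8, 9, 16, 5, 7, 11]
13>3: swap(1,2), hi=1 ⇒ [3, 12, 13, 15, 8, 9, 16, 5, 7, 11]
12>3: swap(1,1), hi=0 ⇒ [3, 12, 13, 15, 8, 9, 16, 5, 7, 11]
done. lo=0 hi=0; A=[3, 12, 13, 15, 8, 9, 16, 5, 7, 11]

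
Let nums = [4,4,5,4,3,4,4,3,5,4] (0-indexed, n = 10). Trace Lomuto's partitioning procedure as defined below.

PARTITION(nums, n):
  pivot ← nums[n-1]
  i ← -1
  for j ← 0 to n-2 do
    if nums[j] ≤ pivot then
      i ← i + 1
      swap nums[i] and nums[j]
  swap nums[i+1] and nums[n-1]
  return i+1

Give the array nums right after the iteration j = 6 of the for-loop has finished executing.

[4,4,4,3,4,4,5,3,5,4]

pivot = nums[9] = 4; i = -1
j=0: nums[0]=4 ≤ 4 → i=0, swap nums[0],nums[0] (no change) → [4,4,5,4,3,4,4,3,5,4]
j=1: nums[1]=4 ≤ 4 → i=1, swap nums[1],nums[1] (no change) → [4,4,5,4,3,4,4,3,5,4]
j=2: nums[2]=5 > 4 → no swap
j=3: nums[3]=4 ≤ 4 → i=2, swap nums[2],nums[3] → [4,4,4,5,3,4,4,3,5,4]
j=4: nums[4]=3 ≤ 4 → i=3, swap nums[3],nums[4] → [4,4,4,3,5,4,4,3,5,4]
j=5: nums[5]=4 ≤ 4 → i=4, swap nums[4],nums[5] → [4,4,4,3,4,5,4,3,5,4]
j=6: nums[6]=4 ≤ 4 → i=5, swap nums[5],nums[6] → [4,4,4,3,4,4,5,3,5,4]
(after j=6) nums = [4,4,4,3,4,4,5,3,5,4]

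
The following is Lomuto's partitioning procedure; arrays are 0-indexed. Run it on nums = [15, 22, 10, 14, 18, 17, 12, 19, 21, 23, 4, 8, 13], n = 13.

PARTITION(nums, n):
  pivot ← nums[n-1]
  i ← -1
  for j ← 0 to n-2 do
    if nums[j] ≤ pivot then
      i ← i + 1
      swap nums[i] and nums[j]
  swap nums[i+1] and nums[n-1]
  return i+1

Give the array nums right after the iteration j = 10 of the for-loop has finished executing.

[10, 12, 4, 14, 18, 17, 22, 19, 21, 23, 15, 8, 13]

pivot = nums[12] = 13; i = -1
j=0: nums[0]=15 > 13 → no swap
j=1: nums[1]=22 > 13 → no swap
j=2: nums[2]=10 ≤ 13 → i=0, swap nums[0],nums[2] → [10, 22, 15, 14, 18, 17, 12, 19, 21, 23, 4, 8, 13]
j=3: nums[3]=14 > 13 → no swap
j=4: nums[4]=18 > 13 → no swap
j=5: nums[5]=17 > 13 → no swap
j=6: nums[6]=12 ≤ 13 → i=1, swap nums[1],nums[6] → [10, 12, 15, 14, 18, 17, 22, 19, 21, 23, 4, 8, 13]
j=7: nums[7]=19 > 13 → no swap
j=8: nums[8]=21 > 13 → no swap
j=9: nums[9]=23 > 13 → no swap
j=10: nums[10]=4 ≤ 13 → i=2, swap nums[2],nums[10] → [10, 12, 4, 14, 18, 17, 22, 19, 21, 23, 15, 8, 13]
(after j=10) nums = [10, 12, 4, 14, 18, 17, 22, 19, 21, 23, 15, 8, 13]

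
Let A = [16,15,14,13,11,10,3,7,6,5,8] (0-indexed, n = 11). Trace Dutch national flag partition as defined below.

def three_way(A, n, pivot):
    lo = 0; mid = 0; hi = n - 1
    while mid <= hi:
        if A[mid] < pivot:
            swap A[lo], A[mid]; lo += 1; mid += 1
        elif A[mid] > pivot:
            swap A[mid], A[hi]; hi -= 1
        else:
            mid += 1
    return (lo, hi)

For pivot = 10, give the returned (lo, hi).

lo=0 mid=0 hi=10
16>10: swap(0,10), hi=9 ⇒ [8,15,14,13,11,10,3,7,6,5,16]
8<10: swap(0,0), lo=1 mid=1 ⇒ [8,15,14,13,11,10,3,7,6,5,16]
15>10: swap(1,9), hi=8 ⇒ [8,5,14,13,11,10,3,7,6,15,16]
5<10: swap(1,1), lo=2 mid=2 ⇒ [8,5,14,13,11,10,3,7,6,15,16]
14>10: swap(2,8), hi=7 ⇒ [8,5,6,13,11,10,3,7,14,15,16]
6<10: swap(2,2), lo=3 mid=3 ⇒ [8,5,6,13,11,10,3,7,14,15,16]
13>10: swap(3,7), hi=6 ⇒ [8,5,6,7,11,10,3,13,14,15,16]
7<10: swap(3,3), lo=4 mid=4 ⇒ [8,5,6,7,11,10,3,13,14,15,16]
11>10: swap(4,6), hi=5 ⇒ [8,5,6,7,3,10,11,13,14,15,16]
3<10: swap(4,4), lo=5 mid=5 ⇒ [8,5,6,7,3,10,11,13,14,15,16]
10=10: mid=6
done. lo=5 hi=5; A=[8,5,6,7,3,10,11,13,14,15,16]

(5, 5)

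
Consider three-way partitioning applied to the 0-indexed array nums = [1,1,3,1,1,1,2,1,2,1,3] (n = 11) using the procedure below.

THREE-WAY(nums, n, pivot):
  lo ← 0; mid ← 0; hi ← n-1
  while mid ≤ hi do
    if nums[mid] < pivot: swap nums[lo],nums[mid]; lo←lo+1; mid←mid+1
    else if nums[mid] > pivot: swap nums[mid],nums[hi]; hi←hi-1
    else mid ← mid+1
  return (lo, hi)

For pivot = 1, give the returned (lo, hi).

(0, 6)

pivot = 1; lo=0, mid=0, hi=10
nums[mid]=1=1: mid=1
nums[mid]=1=1: mid=2
nums[mid]=3>1: swap nums[2],nums[10]; hi=9 → [1,1,3,1,1,1,2,1,2,1,3]
nums[mid]=3>1: swap nums[2],nums[9]; hi=8 → [1,1,1,1,1,1,2,1,2,3,3]
nums[mid]=1=1: mid=3
nums[mid]=1=1: mid=4
nums[mid]=1=1: mid=5
nums[mid]=1=1: mid=6
nums[mid]=2>1: swap nums[6],nums[8]; hi=7 → [1,1,1,1,1,1,2,1,2,3,3]
nums[mid]=2>1: swap nums[6],nums[7]; hi=6 → [1,1,1,1,1,1,1,2,2,3,3]
nums[mid]=1=1: mid=7
end: lo=0, hi=6; nums = [1,1,1,1,1,1,1,2,2,3,3]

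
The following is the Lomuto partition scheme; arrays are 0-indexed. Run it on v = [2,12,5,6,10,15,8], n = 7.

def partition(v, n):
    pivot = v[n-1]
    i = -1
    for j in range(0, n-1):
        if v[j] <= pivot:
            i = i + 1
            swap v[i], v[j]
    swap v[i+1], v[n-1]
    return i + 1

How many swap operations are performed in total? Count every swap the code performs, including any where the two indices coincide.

4

pivot=8, i=-1
j=0: 2≤8, i=0, swap(0,0) ⇒ [2,12,5,6,10,15,8]
j=1: 12>8, skip
j=2: 5≤8, i=1, swap(1,2) ⇒ [2,5,12,6,10,15,8]
j=3: 6≤8, i=2, swap(2,3) ⇒ [2,5,6,12,10,15,8]
j=4: 10>8, skip
j=5: 15>8, skip
swap(3,6) ⇒ [2,5,6,8,10,15,12]; return 3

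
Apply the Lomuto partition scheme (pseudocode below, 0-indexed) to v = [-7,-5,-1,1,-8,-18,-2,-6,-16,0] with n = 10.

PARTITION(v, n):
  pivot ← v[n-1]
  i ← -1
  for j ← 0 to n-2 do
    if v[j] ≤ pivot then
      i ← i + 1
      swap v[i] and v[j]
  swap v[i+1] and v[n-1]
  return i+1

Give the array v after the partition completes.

[-7,-5,-1,-8,-18,-2,-6,-16,0,1]

pivot = v[9] = 0; i = -1
j=0: v[0]=-7 ≤ 0 → i=0, swap v[0],v[0] (no change) → [-7,-5,-1,1,-8,-18,-2,-6,-16,0]
j=1: v[1]=-5 ≤ 0 → i=1, swap v[1],v[1] (no change) → [-7,-5,-1,1,-8,-18,-2,-6,-16,0]
j=2: v[2]=-1 ≤ 0 → i=2, swap v[2],v[2] (no change) → [-7,-5,-1,1,-8,-18,-2,-6,-16,0]
j=3: v[3]=1 > 0 → no swap
j=4: v[4]=-8 ≤ 0 → i=3, swap v[3],v[4] → [-7,-5,-1,-8,1,-18,-2,-6,-16,0]
j=5: v[5]=-18 ≤ 0 → i=4, swap v[4],v[5] → [-7,-5,-1,-8,-18,1,-2,-6,-16,0]
j=6: v[6]=-2 ≤ 0 → i=5, swap v[5],v[6] → [-7,-5,-1,-8,-18,-2,1,-6,-16,0]
j=7: v[7]=-6 ≤ 0 → i=6, swap v[6],v[7] → [-7,-5,-1,-8,-18,-2,-6,1,-16,0]
j=8: v[8]=-16 ≤ 0 → i=7, swap v[7],v[8] → [-7,-5,-1,-8,-18,-2,-6,-16,1,0]
final swap v[8],v[9] → [-7,-5,-1,-8,-18,-2,-6,-16,0,1]; return 8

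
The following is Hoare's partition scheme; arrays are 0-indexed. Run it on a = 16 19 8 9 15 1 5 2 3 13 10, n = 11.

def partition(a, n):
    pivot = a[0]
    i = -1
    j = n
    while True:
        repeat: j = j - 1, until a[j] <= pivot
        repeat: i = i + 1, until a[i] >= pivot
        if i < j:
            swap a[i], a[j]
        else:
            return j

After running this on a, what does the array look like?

10 13 8 9 15 1 5 2 3 19 16

pivot = a[0] = 16; i = -1, j = 11
j→10 (a[10]=10≤16), i→0 (a[0]=16≥16); i<j, swap → 10 19 8 9 15 1 5 2 3 13 16
j→9 (a[9]=13≤16), i→1 (a[1]=19≥16); i<j, swap → 10 13 8 9 15 1 5 2 3 19 16
j→8, i→9; i≥j, return j=8. a = 10 13 8 9 15 1 5 2 3 19 16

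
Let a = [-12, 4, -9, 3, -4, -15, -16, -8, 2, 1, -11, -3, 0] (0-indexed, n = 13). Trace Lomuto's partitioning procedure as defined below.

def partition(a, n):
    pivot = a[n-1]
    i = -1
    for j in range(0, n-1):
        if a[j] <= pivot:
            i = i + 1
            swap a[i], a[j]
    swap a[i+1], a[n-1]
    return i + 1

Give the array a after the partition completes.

[-12, -9, -4, -15, -16, -8, -11, -3, 0, 1, 4, 3, 2]

pivot=0, i=-1
j=0: -12≤0, i=0, swap(0,0) ⇒ [-12, 4, -9, 3, -4, -15, -16, -8, 2, 1, -11, -3, 0]
j=1: 4>0, skip
j=2: -9≤0, i=1, swap(1,2) ⇒ [-12, -9, 4, 3, -4, -15, -16, -8, 2, 1, -11, -3, 0]
j=3: 3>0, skip
j=4: -4≤0, i=2, swap(2,4) ⇒ [-12, -9, -4, 3, 4, -15, -16, -8, 2, 1, -11, -3, 0]
j=5: -15≤0, i=3, swap(3,5) ⇒ [-12, -9, -4, -15, 4, 3, -16, -8, 2, 1, -11, -3, 0]
j=6: -16≤0, i=4, swap(4,6) ⇒ [-12, -9, -4, -15, -16, 3, 4, -8, 2, 1, -11, -3, 0]
j=7: -8≤0, i=5, swap(5,7) ⇒ [-12, -9, -4, -15, -16, -8, 4, 3, 2, 1, -11, -3, 0]
j=8: 2>0, skip
j=9: 1>0, skip
j=10: -11≤0, i=6, swap(6,10) ⇒ [-12, -9, -4, -15, -16, -8, -11, 3, 2, 1, 4, -3, 0]
j=11: -3≤0, i=7, swap(7,11) ⇒ [-12, -9, -4, -15, -16, -8, -11, -3, 2, 1, 4, 3, 0]
swap(8,12) ⇒ [-12, -9, -4, -15, -16, -8, -11, -3, 0, 1, 4, 3, 2]; return 8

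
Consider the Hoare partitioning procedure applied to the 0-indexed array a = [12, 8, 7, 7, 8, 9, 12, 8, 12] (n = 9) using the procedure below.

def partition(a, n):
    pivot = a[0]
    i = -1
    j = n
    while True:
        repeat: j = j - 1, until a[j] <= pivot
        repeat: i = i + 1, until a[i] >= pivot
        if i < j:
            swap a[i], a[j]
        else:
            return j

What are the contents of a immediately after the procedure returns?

[12, 8, 7, 7, 8, 9, 8, 12, 12]

pivot=12
j stops at 8 (12), i stops at 0 (12); swap ⇒ [12, 8, 7, 7, 8, 9, 12, 8, 12]
j stops at 7 (8), i stops at 6 (12); swap ⇒ [12, 8, 7, 7, 8, 9, 8, 12, 12]
j stops at 6, i stops at 7; i≥j ⇒ return 6. a=[12, 8, 7, 7, 8, 9, 8, 12, 12]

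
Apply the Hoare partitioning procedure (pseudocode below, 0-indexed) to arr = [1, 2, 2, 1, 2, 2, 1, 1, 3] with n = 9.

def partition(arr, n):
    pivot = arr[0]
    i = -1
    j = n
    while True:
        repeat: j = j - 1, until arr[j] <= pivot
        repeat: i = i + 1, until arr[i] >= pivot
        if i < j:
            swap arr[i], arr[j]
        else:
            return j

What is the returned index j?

2

pivot=1
j stops at 7 (1), i stops at 0 (1); swap ⇒ [1, 2, 2, 1, 2, 2, 1, 1, 3]
j stops at 6 (1), i stops at 1 (2); swap ⇒ [1, 1, 2, 1, 2, 2, 2, 1, 3]
j stops at 3 (1), i stops at 2 (2); swap ⇒ [1, 1, 1, 2, 2, 2, 2, 1, 3]
j stops at 2, i stops at 3; i≥j ⇒ return 2. arr=[1, 1, 1, 2, 2, 2, 2, 1, 3]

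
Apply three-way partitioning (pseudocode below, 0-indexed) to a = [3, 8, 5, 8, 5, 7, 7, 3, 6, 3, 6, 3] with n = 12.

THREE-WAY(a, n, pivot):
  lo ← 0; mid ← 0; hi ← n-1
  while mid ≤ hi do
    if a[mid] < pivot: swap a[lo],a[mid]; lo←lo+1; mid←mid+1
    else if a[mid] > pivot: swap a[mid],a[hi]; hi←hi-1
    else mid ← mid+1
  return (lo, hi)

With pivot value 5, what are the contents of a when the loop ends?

[3, 3, 3, 3, 5, 5, 7, 6, 7, 6, 8, 8]

pivot = 5; lo=0, mid=0, hi=11
a[mid]=3<5: swap a[0],a[0]; lo=1,mid=1 → [3, 8, 5, 8, 5, 7, 7, 3, 6, 3, 6, 3]
a[mid]=8>5: swap a[1],a[11]; hi=10 → [3, 3, 5, 8, 5, 7, 7, 3, 6, 3, 6, 8]
a[mid]=3<5: swap a[1],a[1]; lo=2,mid=2 → [3, 3, 5, 8, 5, 7, 7, 3, 6, 3, 6, 8]
a[mid]=5=5: mid=3
a[mid]=8>5: swap a[3],a[10]; hi=9 → [3, 3, 5, 6, 5, 7, 7, 3, 6, 3, 8, 8]
a[mid]=6>5: swap a[3],a[9]; hi=8 → [3, 3, 5, 3, 5, 7, 7, 3, 6, 6, 8, 8]
a[mid]=3<5: swap a[2],a[3]; lo=3,mid=4 → [3, 3, 3, 5, 5, 7, 7, 3, 6, 6, 8, 8]
a[mid]=5=5: mid=5
a[mid]=7>5: swap a[5],a[8]; hi=7 → [3, 3, 3, 5, 5, 6, 7, 3, 7, 6, 8, 8]
a[mid]=6>5: swap a[5],a[7]; hi=6 → [3, 3, 3, 5, 5, 3, 7, 6, 7, 6, 8, 8]
a[mid]=3<5: swap a[3],a[5]; lo=4,mid=6 → [3, 3, 3, 3, 5, 5, 7, 6, 7, 6, 8, 8]
a[mid]=7>5: swap a[6],a[6]; hi=5 → [3, 3, 3, 3, 5, 5, 7, 6, 7, 6, 8, 8]
end: lo=4, hi=5; a = [3, 3, 3, 3, 5, 5, 7, 6, 7, 6, 8, 8]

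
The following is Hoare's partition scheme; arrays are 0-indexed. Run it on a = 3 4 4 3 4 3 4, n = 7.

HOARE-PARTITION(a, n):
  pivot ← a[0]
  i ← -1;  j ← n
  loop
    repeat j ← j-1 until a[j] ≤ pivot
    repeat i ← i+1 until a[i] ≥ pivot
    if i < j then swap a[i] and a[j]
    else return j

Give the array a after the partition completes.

pivot = a[0] = 3; i = -1, j = 7
j→5 (a[5]=3≤3), i→0 (a[0]=3≥3); i<j, swap → 3 4 4 3 4 3 4
j→3 (a[3]=3≤3), i→1 (a[1]=4≥3); i<j, swap → 3 3 4 4 4 3 4
j→1, i→2; i≥j, return j=1. a = 3 3 4 4 4 3 4

3 3 4 4 4 3 4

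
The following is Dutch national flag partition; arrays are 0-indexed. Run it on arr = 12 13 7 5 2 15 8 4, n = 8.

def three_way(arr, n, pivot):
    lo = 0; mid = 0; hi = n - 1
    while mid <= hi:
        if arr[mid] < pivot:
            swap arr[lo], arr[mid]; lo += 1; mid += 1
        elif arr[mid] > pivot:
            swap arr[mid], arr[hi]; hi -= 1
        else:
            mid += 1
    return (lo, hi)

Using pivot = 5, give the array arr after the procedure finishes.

4 2 5 7 15 8 13 12

pivot = 5; lo=0, mid=0, hi=7
arr[mid]=12>5: swap arr[0],arr[7]; hi=6 → 4 13 7 5 2 15 8 12
arr[mid]=4<5: swap arr[0],arr[0]; lo=1,mid=1 → 4 13 7 5 2 15 8 12
arr[mid]=13>5: swap arr[1],arr[6]; hi=5 → 4 8 7 5 2 15 13 12
arr[mid]=8>5: swap arr[1],arr[5]; hi=4 → 4 15 7 5 2 8 13 12
arr[mid]=15>5: swap arr[1],arr[4]; hi=3 → 4 2 7 5 15 8 13 12
arr[mid]=2<5: swap arr[1],arr[1]; lo=2,mid=2 → 4 2 7 5 15 8 13 12
arr[mid]=7>5: swap arr[2],arr[3]; hi=2 → 4 2 5 7 15 8 13 12
arr[mid]=5=5: mid=3
end: lo=2, hi=2; arr = 4 2 5 7 15 8 13 12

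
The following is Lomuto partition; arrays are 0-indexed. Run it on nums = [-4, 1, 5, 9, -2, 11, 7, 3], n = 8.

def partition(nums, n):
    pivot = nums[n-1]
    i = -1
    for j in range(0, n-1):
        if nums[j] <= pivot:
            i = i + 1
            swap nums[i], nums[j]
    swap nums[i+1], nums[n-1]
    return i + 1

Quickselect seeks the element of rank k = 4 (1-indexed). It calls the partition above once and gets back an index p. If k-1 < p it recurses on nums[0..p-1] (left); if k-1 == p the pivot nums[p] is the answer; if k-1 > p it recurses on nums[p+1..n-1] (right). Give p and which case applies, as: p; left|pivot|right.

pivot=3, i=-1
j=0: -4≤3, i=0, swap(0,0) ⇒ [-4, 1, 5, 9, -2, 11, 7, 3]
j=1: 1≤3, i=1, swap(1,1) ⇒ [-4, 1, 5, 9, -2, 11, 7, 3]
j=2: 5>3, skip
j=3: 9>3, skip
j=4: -2≤3, i=2, swap(2,4) ⇒ [-4, 1, -2, 9, 5, 11, 7, 3]
j=5: 11>3, skip
j=6: 7>3, skip
swap(3,7) ⇒ [-4, 1, -2, 3, 5, 11, 7, 9]; return 3
p = 3; k-1 = 3 == 3 ⇒ pivot

3; pivot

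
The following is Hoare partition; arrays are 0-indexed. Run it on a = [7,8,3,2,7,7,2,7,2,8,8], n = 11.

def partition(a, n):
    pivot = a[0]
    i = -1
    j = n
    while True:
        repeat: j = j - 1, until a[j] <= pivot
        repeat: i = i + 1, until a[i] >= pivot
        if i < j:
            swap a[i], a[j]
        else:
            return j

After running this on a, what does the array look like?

[2,7,3,2,2,7,7,8,7,8,8]

pivot=7
j stops at 8 (2), i stops at 0 (7); swap ⇒ [2,8,3,2,7,7,2,7,7,8,8]
j stops at 7 (7), i stops at 1 (8); swap ⇒ [2,7,3,2,7,7,2,8,7,8,8]
j stops at 6 (2), i stops at 4 (7); swap ⇒ [2,7,3,2,2,7,7,8,7,8,8]
j stops at 5, i stops at 5; i≥j ⇒ return 5. a=[2,7,3,2,2,7,7,8,7,8,8]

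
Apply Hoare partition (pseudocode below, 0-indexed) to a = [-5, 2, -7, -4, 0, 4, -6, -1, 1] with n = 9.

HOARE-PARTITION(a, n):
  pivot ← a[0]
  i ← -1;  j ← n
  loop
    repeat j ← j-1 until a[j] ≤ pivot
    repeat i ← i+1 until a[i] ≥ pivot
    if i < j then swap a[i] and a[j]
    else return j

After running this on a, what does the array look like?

[-6, -7, 2, -4, 0, 4, -5, -1, 1]

pivot=-5
j stops at 6 (-6), i stops at 0 (-5); swap ⇒ [-6, 2, -7, -4, 0, 4, -5, -1, 1]
j stops at 2 (-7), i stops at 1 (2); swap ⇒ [-6, -7, 2, -4, 0, 4, -5, -1, 1]
j stops at 1, i stops at 2; i≥j ⇒ return 1. a=[-6, -7, 2, -4, 0, 4, -5, -1, 1]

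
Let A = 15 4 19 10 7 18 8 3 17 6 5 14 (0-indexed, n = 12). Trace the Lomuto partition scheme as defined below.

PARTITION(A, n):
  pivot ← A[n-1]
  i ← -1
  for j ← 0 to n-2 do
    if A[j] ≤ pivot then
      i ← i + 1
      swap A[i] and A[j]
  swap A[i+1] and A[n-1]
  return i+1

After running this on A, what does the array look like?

4 10 7 8 3 6 5 14 17 18 15 19

pivot=14, i=-1
j=0: 15>14, skip
j=1: 4≤14, i=0, swap(0,1) ⇒ 4 15 19 10 7 18 8 3 17 6 5 14
j=2: 19>14, skip
j=3: 10≤14, i=1, swap(1,3) ⇒ 4 10 19 15 7 18 8 3 17 6 5 14
j=4: 7≤14, i=2, swap(2,4) ⇒ 4 10 7 15 19 18 8 3 17 6 5 14
j=5: 18>14, skip
j=6: 8≤14, i=3, swap(3,6) ⇒ 4 10 7 8 19 18 15 3 17 6 5 14
j=7: 3≤14, i=4, swap(4,7) ⇒ 4 10 7 8 3 18 15 19 17 6 5 14
j=8: 17>14, skip
j=9: 6≤14, i=5, swap(5,9) ⇒ 4 10 7 8 3 6 15 19 17 18 5 14
j=10: 5≤14, i=6, swap(6,10) ⇒ 4 10 7 8 3 6 5 19 17 18 15 14
swap(7,11) ⇒ 4 10 7 8 3 6 5 14 17 18 15 19; return 7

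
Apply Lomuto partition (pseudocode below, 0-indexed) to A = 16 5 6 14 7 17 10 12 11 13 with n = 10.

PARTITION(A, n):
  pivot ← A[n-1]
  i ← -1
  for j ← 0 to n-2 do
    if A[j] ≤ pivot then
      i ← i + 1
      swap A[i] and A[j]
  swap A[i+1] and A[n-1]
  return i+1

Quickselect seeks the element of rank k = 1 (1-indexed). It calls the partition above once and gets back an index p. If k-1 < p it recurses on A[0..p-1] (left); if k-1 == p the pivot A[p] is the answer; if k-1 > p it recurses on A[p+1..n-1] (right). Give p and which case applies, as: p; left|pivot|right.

6; left

pivot = A[9] = 13; i = -1
j=0: A[0]=16 > 13 → no swap
j=1: A[1]=5 ≤ 13 → i=0, swap A[0],A[1] → 5 16 6 14 7 17 10 12 11 13
j=2: A[2]=6 ≤ 13 → i=1, swap A[1],A[2] → 5 6 16 14 7 17 10 12 11 13
j=3: A[3]=14 > 13 → no swap
j=4: A[4]=7 ≤ 13 → i=2, swap A[2],A[4] → 5 6 7 14 16 17 10 12 11 13
j=5: A[5]=17 > 13 → no swap
j=6: A[6]=10 ≤ 13 → i=3, swap A[3],A[6] → 5 6 7 10 16 17 14 12 11 13
j=7: A[7]=12 ≤ 13 → i=4, swap A[4],A[7] → 5 6 7 10 12 17 14 16 11 13
j=8: A[8]=11 ≤ 13 → i=5, swap A[5],A[8] → 5 6 7 10 12 11 14 16 17 13
final swap A[6],A[9] → 5 6 7 10 12 11 13 16 17 14; return 6
p = 6; k-1 = 0 < 6 ⇒ left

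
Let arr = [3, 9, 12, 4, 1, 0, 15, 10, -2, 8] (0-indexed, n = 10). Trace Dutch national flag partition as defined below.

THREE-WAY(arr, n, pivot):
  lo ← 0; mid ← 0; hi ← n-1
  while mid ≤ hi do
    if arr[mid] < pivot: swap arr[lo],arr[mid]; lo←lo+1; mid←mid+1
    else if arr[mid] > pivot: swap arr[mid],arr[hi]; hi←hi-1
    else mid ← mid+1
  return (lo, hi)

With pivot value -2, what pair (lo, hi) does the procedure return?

lo=0 mid=0 hi=9
3>-2: swap(0,9), hi=8 ⇒ [8, 9, 12, 4, 1, 0, 15, 10, -2, 3]
8>-2: swap(0,8), hi=7 ⇒ [-2, 9, 12, 4, 1, 0, 15, 10, 8, 3]
-2=-2: mid=1
9>-2: swap(1,7), hi=6 ⇒ [-2, 10, 12, 4, 1, 0, 15, 9, 8, 3]
10>-2: swap(1,6), hi=5 ⇒ [-2, 15, 12, 4, 1, 0, 10, 9, 8, 3]
15>-2: swap(1,5), hi=4 ⇒ [-2, 0, 12, 4, 1, 15, 10, 9, 8, 3]
0>-2: swap(1,4), hi=3 ⇒ [-2, 1, 12, 4, 0, 15, 10, 9, 8, 3]
1>-2: swap(1,3), hi=2 ⇒ [-2, 4, 12, 1, 0, 15, 10, 9, 8, 3]
4>-2: swap(1,2), hi=1 ⇒ [-2, 12, 4, 1, 0, 15, 10, 9, 8, 3]
12>-2: swap(1,1), hi=0 ⇒ [-2, 12, 4, 1, 0, 15, 10, 9, 8, 3]
done. lo=0 hi=0; arr=[-2, 12, 4, 1, 0, 15, 10, 9, 8, 3]

(0, 0)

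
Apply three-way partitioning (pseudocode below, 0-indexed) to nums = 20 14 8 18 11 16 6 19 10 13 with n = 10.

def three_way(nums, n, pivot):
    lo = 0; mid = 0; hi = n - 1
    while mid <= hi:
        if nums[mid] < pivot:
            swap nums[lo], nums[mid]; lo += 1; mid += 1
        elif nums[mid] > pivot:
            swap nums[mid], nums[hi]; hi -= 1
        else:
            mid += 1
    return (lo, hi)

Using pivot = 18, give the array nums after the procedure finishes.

lo=0 mid=0 hi=9
20>18: swap(0,9), hi=8 ⇒ 13 14 8 18 11 16 6 19 10 20
13<18: swap(0,0), lo=1 mid=1 ⇒ 13 14 8 18 11 16 6 19 10 20
14<18: swap(1,1), lo=2 mid=2 ⇒ 13 14 8 18 11 16 6 19 10 20
8<18: swap(2,2), lo=3 mid=3 ⇒ 13 14 8 18 11 16 6 19 10 20
18=18: mid=4
11<18: swap(3,4), lo=4 mid=5 ⇒ 13 14 8 11 18 16 6 19 10 20
16<18: swap(4,5), lo=5 mid=6 ⇒ 13 14 8 11 16 18 6 19 10 20
6<18: swap(5,6), lo=6 mid=7 ⇒ 13 14 8 11 16 6 18 19 10 20
19>18: swap(7,8), hi=7 ⇒ 13 14 8 11 16 6 18 10 19 20
10<18: swap(6,7), lo=7 mid=8 ⇒ 13 14 8 11 16 6 10 18 19 20
done. lo=7 hi=7; nums=13 14 8 11 16 6 10 18 19 20

13 14 8 11 16 6 10 18 19 20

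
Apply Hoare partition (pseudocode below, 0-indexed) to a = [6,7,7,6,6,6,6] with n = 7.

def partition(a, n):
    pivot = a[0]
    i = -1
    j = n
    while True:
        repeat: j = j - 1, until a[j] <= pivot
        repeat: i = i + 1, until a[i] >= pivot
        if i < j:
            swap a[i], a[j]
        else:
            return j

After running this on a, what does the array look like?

[6,6,6,6,7,7,6]

pivot=6
j stops at 6 (6), i stops at 0 (6); swap ⇒ [6,7,7,6,6,6,6]
j stops at 5 (6), i stops at 1 (7); swap ⇒ [6,6,7,6,6,7,6]
j stops at 4 (6), i stops at 2 (7); swap ⇒ [6,6,6,6,7,7,6]
j stops at 3, i stops at 3; i≥j ⇒ return 3. a=[6,6,6,6,7,7,6]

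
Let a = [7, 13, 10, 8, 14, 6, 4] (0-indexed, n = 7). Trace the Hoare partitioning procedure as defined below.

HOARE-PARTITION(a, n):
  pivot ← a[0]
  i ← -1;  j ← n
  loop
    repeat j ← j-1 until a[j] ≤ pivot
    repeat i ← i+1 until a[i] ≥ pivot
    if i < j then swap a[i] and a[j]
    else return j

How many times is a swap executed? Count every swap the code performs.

pivot = a[0] = 7; i = -1, j = 7
j→6 (a[6]=4≤7), i→0 (a[0]=7≥7); i<j, swap → [4, 13, 10, 8, 14, 6, 7]
j→5 (a[5]=6≤7), i→1 (a[1]=13≥7); i<j, swap → [4, 6, 10, 8, 14, 13, 7]
j→1, i→2; i≥j, return j=1. a = [4, 6, 10, 8, 14, 13, 7]

2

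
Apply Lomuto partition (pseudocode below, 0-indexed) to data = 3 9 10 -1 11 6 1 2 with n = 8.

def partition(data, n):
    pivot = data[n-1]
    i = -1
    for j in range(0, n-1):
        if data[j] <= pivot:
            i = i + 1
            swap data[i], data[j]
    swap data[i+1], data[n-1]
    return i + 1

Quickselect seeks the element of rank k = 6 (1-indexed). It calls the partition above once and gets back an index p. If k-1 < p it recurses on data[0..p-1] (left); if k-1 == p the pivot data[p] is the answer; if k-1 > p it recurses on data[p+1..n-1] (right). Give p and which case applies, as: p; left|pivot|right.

pivot=2, i=-1
j=0: 3>2, skip
j=1: 9>2, skip
j=2: 10>2, skip
j=3: -1≤2, i=0, swap(0,3) ⇒ -1 9 10 3 11 6 1 2
j=4: 11>2, skip
j=5: 6>2, skip
j=6: 1≤2, i=1, swap(1,6) ⇒ -1 1 10 3 11 6 9 2
swap(2,7) ⇒ -1 1 2 3 11 6 9 10; return 2
p = 2; k-1 = 5 > 2 ⇒ right

2; right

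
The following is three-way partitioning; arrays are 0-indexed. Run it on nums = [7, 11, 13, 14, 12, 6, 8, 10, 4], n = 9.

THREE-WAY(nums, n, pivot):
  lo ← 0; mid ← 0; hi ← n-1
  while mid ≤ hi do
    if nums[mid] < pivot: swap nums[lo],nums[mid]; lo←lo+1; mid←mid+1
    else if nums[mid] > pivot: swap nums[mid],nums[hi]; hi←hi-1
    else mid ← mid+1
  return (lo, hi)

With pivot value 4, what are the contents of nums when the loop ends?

[4, 13, 14, 12, 6, 8, 10, 11, 7]

pivot = 4; lo=0, mid=0, hi=8
nums[mid]=7>4: swap nums[0],nums[8]; hi=7 → [4, 11, 13, 14, 12, 6, 8, 10, 7]
nums[mid]=4=4: mid=1
nums[mid]=11>4: swap nums[1],nums[7]; hi=6 → [4, 10, 13, 14, 12, 6, 8, 11, 7]
nums[mid]=10>4: swap nums[1],nums[6]; hi=5 → [4, 8, 13, 14, 12, 6, 10, 11, 7]
nums[mid]=8>4: swap nums[1],nums[5]; hi=4 → [4, 6, 13, 14, 12, 8, 10, 11, 7]
nums[mid]=6>4: swap nums[1],nums[4]; hi=3 → [4, 12, 13, 14, 6, 8, 10, 11, 7]
nums[mid]=12>4: swap nums[1],nums[3]; hi=2 → [4, 14, 13, 12, 6, 8, 10, 11, 7]
nums[mid]=14>4: swap nums[1],nums[2]; hi=1 → [4, 13, 14, 12, 6, 8, 10, 11, 7]
nums[mid]=13>4: swap nums[1],nums[1]; hi=0 → [4, 13, 14, 12, 6, 8, 10, 11, 7]
end: lo=0, hi=0; nums = [4, 13, 14, 12, 6, 8, 10, 11, 7]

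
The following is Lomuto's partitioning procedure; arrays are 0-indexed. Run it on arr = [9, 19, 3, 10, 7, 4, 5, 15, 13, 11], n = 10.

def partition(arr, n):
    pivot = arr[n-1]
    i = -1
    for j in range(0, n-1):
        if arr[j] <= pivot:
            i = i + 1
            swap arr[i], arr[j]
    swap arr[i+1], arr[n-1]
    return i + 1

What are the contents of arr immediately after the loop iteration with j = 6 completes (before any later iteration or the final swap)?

pivot = arr[9] = 11; i = -1
j=0: arr[0]=9 ≤ 11 → i=0, swap arr[0],arr[0] (no change) → [9, 19, 3, 10, 7, 4, 5, 15, 13, 11]
j=1: arr[1]=19 > 11 → no swap
j=2: arr[2]=3 ≤ 11 → i=1, swap arr[1],arr[2] → [9, 3, 19, 10, 7, 4, 5, 15, 13, 11]
j=3: arr[3]=10 ≤ 11 → i=2, swap arr[2],arr[3] → [9, 3, 10, 19, 7, 4, 5, 15, 13, 11]
j=4: arr[4]=7 ≤ 11 → i=3, swap arr[3],arr[4] → [9, 3, 10, 7, 19, 4, 5, 15, 13, 11]
j=5: arr[5]=4 ≤ 11 → i=4, swap arr[4],arr[5] → [9, 3, 10, 7, 4, 19, 5, 15, 13, 11]
j=6: arr[6]=5 ≤ 11 → i=5, swap arr[5],arr[6] → [9, 3, 10, 7, 4, 5, 19, 15, 13, 11]
(after j=6) arr = [9, 3, 10, 7, 4, 5, 19, 15, 13, 11]

[9, 3, 10, 7, 4, 5, 19, 15, 13, 11]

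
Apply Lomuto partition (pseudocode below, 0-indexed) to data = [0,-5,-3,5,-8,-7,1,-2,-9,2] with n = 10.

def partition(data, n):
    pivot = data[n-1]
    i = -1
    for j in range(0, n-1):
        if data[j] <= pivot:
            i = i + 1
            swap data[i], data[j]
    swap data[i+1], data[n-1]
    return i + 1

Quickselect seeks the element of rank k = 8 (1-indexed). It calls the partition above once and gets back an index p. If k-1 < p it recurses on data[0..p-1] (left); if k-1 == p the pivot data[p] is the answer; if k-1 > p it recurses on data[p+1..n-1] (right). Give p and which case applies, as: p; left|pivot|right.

8; left

pivot=2, i=-1
j=0: 0≤2, i=0, swap(0,0) ⇒ [0,-5,-3,5,-8,-7,1,-2,-9,2]
j=1: -5≤2, i=1, swap(1,1) ⇒ [0,-5,-3,5,-8,-7,1,-2,-9,2]
j=2: -3≤2, i=2, swap(2,2) ⇒ [0,-5,-3,5,-8,-7,1,-2,-9,2]
j=3: 5>2, skip
j=4: -8≤2, i=3, swap(3,4) ⇒ [0,-5,-3,-8,5,-7,1,-2,-9,2]
j=5: -7≤2, i=4, swap(4,5) ⇒ [0,-5,-3,-8,-7,5,1,-2,-9,2]
j=6: 1≤2, i=5, swap(5,6) ⇒ [0,-5,-3,-8,-7,1,5,-2,-9,2]
j=7: -2≤2, i=6, swap(6,7) ⇒ [0,-5,-3,-8,-7,1,-2,5,-9,2]
j=8: -9≤2, i=7, swap(7,8) ⇒ [0,-5,-3,-8,-7,1,-2,-9,5,2]
swap(8,9) ⇒ [0,-5,-3,-8,-7,1,-2,-9,2,5]; return 8
p = 8; k-1 = 7 < 8 ⇒ left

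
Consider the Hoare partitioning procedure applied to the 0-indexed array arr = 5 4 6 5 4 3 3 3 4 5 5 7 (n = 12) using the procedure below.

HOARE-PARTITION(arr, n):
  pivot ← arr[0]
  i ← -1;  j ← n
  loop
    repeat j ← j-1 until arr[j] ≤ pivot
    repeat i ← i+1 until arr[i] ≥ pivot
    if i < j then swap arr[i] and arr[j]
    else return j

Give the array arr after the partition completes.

5 4 5 4 4 3 3 3 5 6 5 7

pivot = arr[0] = 5; i = -1, j = 12
j→10 (arr[10]=5≤5), i→0 (arr[0]=5≥5); i<j, swap → 5 4 6 5 4 3 3 3 4 5 5 7
j→9 (arr[9]=5≤5), i→2 (arr[2]=6≥5); i<j, swap → 5 4 5 5 4 3 3 3 4 6 5 7
j→8 (arr[8]=4≤5), i→3 (arr[3]=5≥5); i<j, swap → 5 4 5 4 4 3 3 3 5 6 5 7
j→7, i→8; i≥j, return j=7. arr = 5 4 5 4 4 3 3 3 5 6 5 7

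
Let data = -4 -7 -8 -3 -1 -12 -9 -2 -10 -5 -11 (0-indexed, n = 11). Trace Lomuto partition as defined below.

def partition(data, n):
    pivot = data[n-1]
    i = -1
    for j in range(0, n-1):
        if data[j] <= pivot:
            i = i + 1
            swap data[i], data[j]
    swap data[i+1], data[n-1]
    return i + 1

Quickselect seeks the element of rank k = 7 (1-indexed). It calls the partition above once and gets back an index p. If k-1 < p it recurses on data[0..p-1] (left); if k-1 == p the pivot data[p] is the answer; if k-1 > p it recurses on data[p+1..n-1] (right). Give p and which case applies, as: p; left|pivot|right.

1; right

pivot = data[10] = -11; i = -1
j=0: data[0]=-4 > -11 → no swap
j=1: data[1]=-7 > -11 → no swap
j=2: data[2]=-8 > -11 → no swap
j=3: data[3]=-3 > -11 → no swap
j=4: data[4]=-1 > -11 → no swap
j=5: data[5]=-12 ≤ -11 → i=0, swap data[0],data[5] → -12 -7 -8 -3 -1 -4 -9 -2 -10 -5 -11
j=6: data[6]=-9 > -11 → no swap
j=7: data[7]=-2 > -11 → no swap
j=8: data[8]=-10 > -11 → no swap
j=9: data[9]=-5 > -11 → no swap
final swap data[1],data[10] → -12 -11 -8 -3 -1 -4 -9 -2 -10 -5 -7; return 1
p = 1; k-1 = 6 > 1 ⇒ right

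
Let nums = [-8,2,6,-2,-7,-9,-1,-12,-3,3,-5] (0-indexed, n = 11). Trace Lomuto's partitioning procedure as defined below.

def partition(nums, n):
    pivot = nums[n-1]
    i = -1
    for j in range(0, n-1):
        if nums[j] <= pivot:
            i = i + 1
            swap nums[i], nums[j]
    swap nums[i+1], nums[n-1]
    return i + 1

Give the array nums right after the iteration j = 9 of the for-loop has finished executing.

pivot=-5, i=-1
j=0: -8≤-5, i=0, swap(0,0) ⇒ [-8,2,6,-2,-7,-9,-1,-12,-3,3,-5]
j=1: 2>-5, skip
j=2: 6>-5, skip
j=3: -2>-5, skip
j=4: -7≤-5, i=1, swap(1,4) ⇒ [-8,-7,6,-2,2,-9,-1,-12,-3,3,-5]
j=5: -9≤-5, i=2, swap(2,5) ⇒ [-8,-7,-9,-2,2,6,-1,-12,-3,3,-5]
j=6: -1>-5, skip
j=7: -12≤-5, i=3, swap(3,7) ⇒ [-8,-7,-9,-12,2,6,-1,-2,-3,3,-5]
j=8: -3>-5, skip
j=9: 3>-5, skip
(after j=9) nums = [-8,-7,-9,-12,2,6,-1,-2,-3,3,-5]

[-8,-7,-9,-12,2,6,-1,-2,-3,3,-5]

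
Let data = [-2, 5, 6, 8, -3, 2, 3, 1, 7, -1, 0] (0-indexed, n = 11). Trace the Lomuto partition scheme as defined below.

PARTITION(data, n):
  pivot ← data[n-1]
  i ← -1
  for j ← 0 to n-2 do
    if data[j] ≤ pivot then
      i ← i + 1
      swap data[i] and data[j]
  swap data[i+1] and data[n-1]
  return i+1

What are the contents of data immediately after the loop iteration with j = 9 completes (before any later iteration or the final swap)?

pivot=0, i=-1
j=0: -2≤0, i=0, swap(0,0) ⇒ [-2, 5, 6, 8, -3, 2, 3, 1, 7, -1, 0]
j=1: 5>0, skip
j=2: 6>0, skip
j=3: 8>0, skip
j=4: -3≤0, i=1, swap(1,4) ⇒ [-2, -3, 6, 8, 5, 2, 3, 1, 7, -1, 0]
j=5: 2>0, skip
j=6: 3>0, skip
j=7: 1>0, skip
j=8: 7>0, skip
j=9: -1≤0, i=2, swap(2,9) ⇒ [-2, -3, -1, 8, 5, 2, 3, 1, 7, 6, 0]
(after j=9) data = [-2, -3, -1, 8, 5, 2, 3, 1, 7, 6, 0]

[-2, -3, -1, 8, 5, 2, 3, 1, 7, 6, 0]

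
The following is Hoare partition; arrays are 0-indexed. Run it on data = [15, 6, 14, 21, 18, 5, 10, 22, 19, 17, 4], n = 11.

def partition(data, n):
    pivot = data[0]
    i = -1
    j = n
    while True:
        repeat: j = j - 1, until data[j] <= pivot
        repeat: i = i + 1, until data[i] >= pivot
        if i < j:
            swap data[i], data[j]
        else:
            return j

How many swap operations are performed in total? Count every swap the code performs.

pivot = data[0] = 15; i = -1, j = 11
j→10 (data[10]=4≤15), i→0 (data[0]=15≥15); i<j, swap → [4, 6, 14, 21, 18, 5, 10, 22, 19, 17, 15]
j→6 (data[6]=10≤15), i→3 (data[3]=21≥15); i<j, swap → [4, 6, 14, 10, 18, 5, 21, 22, 19, 17, 15]
j→5 (data[5]=5≤15), i→4 (data[4]=18≥15); i<j, swap → [4, 6, 14, 10, 5, 18, 21, 22, 19, 17, 15]
j→4, i→5; i≥j, return j=4. data = [4, 6, 14, 10, 5, 18, 21, 22, 19, 17, 15]

3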